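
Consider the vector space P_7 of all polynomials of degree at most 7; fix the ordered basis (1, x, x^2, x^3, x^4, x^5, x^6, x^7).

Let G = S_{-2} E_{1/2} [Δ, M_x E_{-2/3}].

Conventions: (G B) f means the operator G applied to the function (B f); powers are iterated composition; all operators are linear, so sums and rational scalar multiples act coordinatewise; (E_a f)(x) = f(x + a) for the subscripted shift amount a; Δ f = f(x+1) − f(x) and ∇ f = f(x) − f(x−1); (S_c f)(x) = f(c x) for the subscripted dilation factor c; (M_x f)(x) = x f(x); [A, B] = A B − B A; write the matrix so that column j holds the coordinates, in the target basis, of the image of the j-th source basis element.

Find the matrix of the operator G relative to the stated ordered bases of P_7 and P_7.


the matrix is [[1, 5/6, 25/36, 125/216, 625/1296, 3125/7776, 15625/46656, 78125/279936]; [0, -2, -10/3, -25/6, -125/27, -3125/648, -3125/648, -109375/23328]; [0, 0, 4, 10, 50/3, 625/27, 3125/108, 21875/648]; [0, 0, 0, -8, -80/3, -500/9, -2500/27, -21875/162]; [0, 0, 0, 0, 16, 200/3, 500/3, 8750/27]; [0, 0, 0, 0, 0, -32, -160, -1400/3]; [0, 0, 0, 0, 0, 0, 64, 1120/3]; [0, 0, 0, 0, 0, 0, 0, -128]] (rows listed top to bottom)

image of 1: 1
image of x: -2x + 5/6
image of x^2: 4x^2 - (10/3)x + 25/36
image of x^3: -8x^3 + 10x^2 - (25/6)x + 125/216
image of x^4: 16x^4 - (80/3)x^3 + (50/3)x^2 - (125/27)x + 625/1296
image of x^5: -32x^5 + (200/3)x^4 - (500/9)x^3 + (625/27)x^2 - (3125/648)x + 3125/7776
image of x^6: 64x^6 - 160x^5 + (500/3)x^4 - (2500/27)x^3 + (3125/108)x^2 - (3125/648)x + 15625/46656
image of x^7: -128x^7 + (1120/3)x^6 - (1400/3)x^5 + (8750/27)x^4 - (21875/162)x^3 + (21875/648)x^2 - (109375/23328)x + 78125/279936
each image's coordinates form column j of the matrix


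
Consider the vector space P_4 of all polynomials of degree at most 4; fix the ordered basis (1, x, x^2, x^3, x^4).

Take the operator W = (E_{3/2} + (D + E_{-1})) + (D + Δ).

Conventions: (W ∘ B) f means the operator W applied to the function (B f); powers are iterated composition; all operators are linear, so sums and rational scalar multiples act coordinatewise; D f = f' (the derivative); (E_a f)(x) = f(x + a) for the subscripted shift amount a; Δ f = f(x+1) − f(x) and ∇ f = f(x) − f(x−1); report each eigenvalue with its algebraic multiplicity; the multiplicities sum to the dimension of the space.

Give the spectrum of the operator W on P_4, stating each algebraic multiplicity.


λ = 2 (multiplicity 5)

image of 1: 2
image of x: 2x + 7/2
image of x^2: 2x^2 + 7x + 17/4
image of x^3: 2x^3 + (21/2)x^2 + (51/4)x + 27/8
image of x^4: 2x^4 + 14x^3 + (51/2)x^2 + (27/2)x + 113/16
the matrix is upper triangular; its diagonal is (2, 2, 2, 2, 2)
for a triangular matrix the eigenvalues are the diagonal entries, with algebraic multiplicity their repetition count


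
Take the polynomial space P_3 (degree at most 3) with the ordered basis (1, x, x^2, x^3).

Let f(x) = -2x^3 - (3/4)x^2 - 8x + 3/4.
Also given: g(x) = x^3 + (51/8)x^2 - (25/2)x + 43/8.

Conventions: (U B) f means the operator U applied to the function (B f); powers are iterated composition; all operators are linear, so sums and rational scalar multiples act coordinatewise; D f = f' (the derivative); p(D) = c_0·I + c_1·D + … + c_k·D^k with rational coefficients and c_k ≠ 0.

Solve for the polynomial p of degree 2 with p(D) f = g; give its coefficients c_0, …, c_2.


D^0 f = -2x^3 - (3/4)x^2 - 8x + 3/4
D^1 f = -6x^2 - (3/2)x - 8
D^2 f = -12x - 3/2
matching coefficients of g against c_0 f + c_1 Df + … from the top degree down determines the c_i
solution: c_0 = -1/2, c_1 = -1, c_2 = 3/2

c_0 = -1/2, c_1 = -1, c_2 = 3/2


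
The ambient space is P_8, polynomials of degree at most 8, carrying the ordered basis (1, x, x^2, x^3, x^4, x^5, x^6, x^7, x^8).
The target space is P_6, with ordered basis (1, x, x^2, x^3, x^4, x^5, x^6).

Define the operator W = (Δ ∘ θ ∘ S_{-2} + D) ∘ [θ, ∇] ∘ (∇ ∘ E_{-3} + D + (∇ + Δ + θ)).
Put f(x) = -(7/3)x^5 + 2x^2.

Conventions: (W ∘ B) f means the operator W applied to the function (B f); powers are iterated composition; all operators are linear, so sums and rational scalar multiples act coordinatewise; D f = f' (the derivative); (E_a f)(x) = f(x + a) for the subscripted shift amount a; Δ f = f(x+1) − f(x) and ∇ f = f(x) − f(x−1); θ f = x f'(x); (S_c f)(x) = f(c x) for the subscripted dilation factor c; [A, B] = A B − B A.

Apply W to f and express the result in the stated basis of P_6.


g(x) = (45500/3)x^3 + 25620x^2 + (17080/3)x - 11596/3

E_{-3} f = -(7/3)x^5 + 35x^4 - 210x^3 + 632x^2 - 957x + 585
∇ E_{-3} f = -(35/3)x^4 + (490/3)x^3 - (2590/3)x^2 + (6137/3)x - 5509/3
D f = -(35/3)x^4 + 4x
∇ f = -(35/3)x^4 + (70/3)x^3 - (70/3)x^2 + (47/3)x - 13/3
Δ f = -(35/3)x^4 - (70/3)x^3 - (70/3)x^2 - (23/3)x - 1/3
θ f = -(35/3)x^5 + 4x^2
(∇ + Δ + θ) f = -(35/3)x^5 - (70/3)x^4 - (128/3)x^2 + 8x - 14/3
(∇ ∘ E_{-3} + D + (∇ + Δ + θ)) f = -(35/3)x^5 - (140/3)x^4 + (490/3)x^3 - 906x^2 + (6173/3)x - 1841
∇ (∇ ∘ E_{-3} + D + (∇ + Δ + θ)) f = -(175/3)x^4 - 70x^3 + (1960/3)x^2 - (7291/3)x + 3162
θ ∇ (∇ ∘ E_{-3} + D + (∇ + Δ + θ)) f = -(700/3)x^4 - 210x^3 + (3920/3)x^2 - (7291/3)x
θ (∇ ∘ E_{-3} + D + (∇ + Δ + θ)) f = -(175/3)x^5 - (560/3)x^4 + 490x^3 - 1812x^2 + (6173/3)x
∇ θ (∇ ∘ E_{-3} + D + (∇ + Δ + θ)) f = -(875/3)x^4 - (490/3)x^3 + (6020/3)x^2 - 5549x + 4488
[θ, ∇] (∇ ∘ E_{-3} + D + (∇ + Δ + θ)) f = (175/3)x^4 - (140/3)x^3 - 700x^2 + (9356/3)x - 4488
S_{-2} ([θ, ∇] ∘ (∇ ∘ E_{-3} + D + (∇ + Δ + θ))) f = (2800/3)x^4 + (1120/3)x^3 - 2800x^2 - (18712/3)x - 4488
θ S_{-2} ([θ, ∇] ∘ (∇ ∘ E_{-3} + D + (∇ + Δ + θ))) f = (11200/3)x^4 + 1120x^3 - 5600x^2 - (18712/3)x
Δ θ S_{-2} ([θ, ∇] ∘ (∇ ∘ E_{-3} + D + (∇ + Δ + θ))) f = (44800/3)x^3 + 25760x^2 + (21280/3)x - 6984
D ([θ, ∇] ∘ (∇ ∘ E_{-3} + D + (∇ + Δ + θ))) f = (700/3)x^3 - 140x^2 - 1400x + 9356/3
(Δ ∘ θ ∘ S_{-2} + D) ([θ, ∇] ∘ (∇ ∘ E_{-3} + D + (∇ + Δ + θ))) f = (45500/3)x^3 + 25620x^2 + (17080/3)x - 11596/3


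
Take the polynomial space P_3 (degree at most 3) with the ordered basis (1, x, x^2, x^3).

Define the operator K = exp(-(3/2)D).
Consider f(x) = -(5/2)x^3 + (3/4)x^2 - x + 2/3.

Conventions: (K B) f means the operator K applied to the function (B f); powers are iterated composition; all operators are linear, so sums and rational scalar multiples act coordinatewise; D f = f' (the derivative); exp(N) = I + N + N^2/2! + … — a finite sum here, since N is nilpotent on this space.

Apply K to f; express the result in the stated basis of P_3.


the image equals g(x) = -(5/2)x^3 + 12x^2 - (161/8)x + 295/24

order-1 term: (45/4)x^2 - (9/4)x + 3/2
order-2 term: -(135/8)x + 27/16
order-3 term: 135/16
the series for exp(-(3/2)D) f terminates at order 3
exp(-(3/2)D) f = -(5/2)x^3 + 12x^2 - (161/8)x + 295/24


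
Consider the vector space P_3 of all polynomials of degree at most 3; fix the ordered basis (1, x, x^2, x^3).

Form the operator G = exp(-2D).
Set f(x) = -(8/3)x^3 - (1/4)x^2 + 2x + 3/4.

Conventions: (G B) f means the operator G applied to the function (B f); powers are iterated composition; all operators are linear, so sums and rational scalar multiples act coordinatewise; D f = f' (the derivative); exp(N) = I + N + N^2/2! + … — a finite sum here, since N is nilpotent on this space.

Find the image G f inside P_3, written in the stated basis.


order-1 term: 16x^2 + x - 4
order-2 term: -32x - 1
order-3 term: 64/3
the series for exp(-2D) f terminates at order 3
exp(-2D) f = -(8/3)x^3 + (63/4)x^2 - 29x + 205/12

the image equals g(x) = -(8/3)x^3 + (63/4)x^2 - 29x + 205/12


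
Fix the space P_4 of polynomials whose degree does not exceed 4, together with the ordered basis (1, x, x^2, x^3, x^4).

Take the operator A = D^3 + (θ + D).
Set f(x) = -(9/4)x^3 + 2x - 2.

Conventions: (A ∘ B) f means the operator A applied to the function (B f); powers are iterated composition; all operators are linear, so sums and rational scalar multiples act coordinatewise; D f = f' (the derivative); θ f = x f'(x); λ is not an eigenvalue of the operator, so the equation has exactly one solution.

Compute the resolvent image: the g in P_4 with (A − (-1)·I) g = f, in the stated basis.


the image equals g(x) = -(9/16)x^3 + (9/16)x^2 + (7/16)x + 15/16

write g with unknown coordinates in the stated basis and equate coefficients in (A − (-1)·I) g = f
solving from the highest basis element down gives g = -(9/16)x^3 + (9/16)x^2 + (7/16)x + 15/16
check: A g = -(27/16)x^3 - (9/16)x^2 + (25/16)x - 47/16
so A g − (-1)·g = -(9/4)x^3 + 2x - 2 = f ✓


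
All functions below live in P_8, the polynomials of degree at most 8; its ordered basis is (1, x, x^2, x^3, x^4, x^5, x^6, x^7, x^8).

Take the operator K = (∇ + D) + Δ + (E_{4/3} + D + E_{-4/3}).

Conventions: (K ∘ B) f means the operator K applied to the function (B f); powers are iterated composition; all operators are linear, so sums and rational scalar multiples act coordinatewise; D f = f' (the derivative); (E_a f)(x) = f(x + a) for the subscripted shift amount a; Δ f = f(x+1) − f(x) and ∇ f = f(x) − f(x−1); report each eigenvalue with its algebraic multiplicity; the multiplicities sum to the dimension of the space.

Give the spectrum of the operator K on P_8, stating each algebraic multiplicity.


λ = 2 (multiplicity 9)

image of 1: 2
image of x: 2x + 4
image of x^2: 2x^2 + 8x + 32/9
image of x^3: 2x^3 + 12x^2 + (32/3)x + 2
image of x^4: 2x^4 + 16x^3 + (64/3)x^2 + 8x + 512/81
image of x^5: 2x^5 + 20x^4 + (320/9)x^3 + 20x^2 + (2560/81)x + 2
image of x^6: 2x^6 + 24x^5 + (160/3)x^4 + 40x^3 + (2560/27)x^2 + 12x + 8192/729
image of x^7: 2x^7 + 28x^6 + (224/3)x^5 + 70x^4 + (17920/81)x^3 + 42x^2 + (57344/729)x + 2
image of x^8: 2x^8 + 32x^7 + (896/9)x^6 + 112x^5 + (35840/81)x^4 + 112x^3 + (229376/729)x^2 + 16x + 131072/6561
the matrix is upper triangular; its diagonal is (2, 2, 2, 2, 2, 2, 2, 2, 2)
for a triangular matrix the eigenvalues are the diagonal entries, with algebraic multiplicity their repetition count


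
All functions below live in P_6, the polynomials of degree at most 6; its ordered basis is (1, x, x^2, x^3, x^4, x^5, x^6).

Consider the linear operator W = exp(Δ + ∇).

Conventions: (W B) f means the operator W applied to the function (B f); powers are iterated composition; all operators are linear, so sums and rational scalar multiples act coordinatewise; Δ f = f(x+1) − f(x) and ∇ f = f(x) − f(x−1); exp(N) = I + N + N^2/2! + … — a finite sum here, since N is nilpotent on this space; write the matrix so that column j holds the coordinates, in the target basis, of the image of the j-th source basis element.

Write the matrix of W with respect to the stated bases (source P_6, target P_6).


image of 1: 1
image of x: x + 2
image of x^2: x^2 + 4x + 4
image of x^3: x^3 + 6x^2 + 12x + 10
image of x^4: x^4 + 8x^3 + 24x^2 + 40x + 32
image of x^5: x^5 + 10x^4 + 40x^3 + 100x^2 + 160x + 114
image of x^6: x^6 + 12x^5 + 60x^4 + 200x^3 + 480x^2 + 684x + 448
each image's coordinates form column j of the matrix

the matrix is [[1, 2, 4, 10, 32, 114, 448]; [0, 1, 4, 12, 40, 160, 684]; [0, 0, 1, 6, 24, 100, 480]; [0, 0, 0, 1, 8, 40, 200]; [0, 0, 0, 0, 1, 10, 60]; [0, 0, 0, 0, 0, 1, 12]; [0, 0, 0, 0, 0, 0, 1]] (rows listed top to bottom)


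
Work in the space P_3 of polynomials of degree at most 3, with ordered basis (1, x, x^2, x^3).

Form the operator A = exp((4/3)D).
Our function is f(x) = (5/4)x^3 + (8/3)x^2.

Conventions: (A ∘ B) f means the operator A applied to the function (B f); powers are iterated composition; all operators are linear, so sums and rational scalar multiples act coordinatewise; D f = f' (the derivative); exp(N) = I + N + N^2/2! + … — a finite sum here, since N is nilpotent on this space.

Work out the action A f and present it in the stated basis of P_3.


the result is g(x) = (5/4)x^3 + (23/3)x^2 + (124/9)x + 208/27

order-1 term: 5x^2 + (64/9)x
order-2 term: (20/3)x + 128/27
order-3 term: 80/27
the series for exp((4/3)D) f terminates at order 3
exp((4/3)D) f = (5/4)x^3 + (23/3)x^2 + (124/9)x + 208/27


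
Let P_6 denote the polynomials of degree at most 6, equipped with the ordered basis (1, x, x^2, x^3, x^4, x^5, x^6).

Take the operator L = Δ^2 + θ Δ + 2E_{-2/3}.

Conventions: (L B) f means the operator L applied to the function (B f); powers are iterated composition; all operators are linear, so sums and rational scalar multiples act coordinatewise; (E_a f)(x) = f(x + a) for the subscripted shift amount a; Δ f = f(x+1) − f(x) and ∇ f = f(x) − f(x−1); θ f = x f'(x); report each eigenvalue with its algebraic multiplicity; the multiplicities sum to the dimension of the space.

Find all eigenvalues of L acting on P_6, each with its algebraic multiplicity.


λ = 2 (multiplicity 7)

image of 1: 2
image of x: 2x - 4/3
image of x^2: 2x^2 - (2/3)x + 26/9
image of x^3: 2x^3 + 2x^2 + (35/3)x + 146/27
image of x^4: 2x^4 + (20/3)x^3 + (88/3)x^2 + (692/27)x + 1166/81
image of x^5: 2x^5 + (40/3)x^4 + (530/9)x^3 + (2000/27)x^2 + (6235/81)x + 7226/243
image of x^6: 2x^6 + 22x^5 + (310/3)x^4 + (4540/27)x^3 + (6640/27)x^2 + (14938/81)x + 45326/729
the matrix is upper triangular; its diagonal is (2, 2, 2, 2, 2, 2, 2)
for a triangular matrix the eigenvalues are the diagonal entries, with algebraic multiplicity their repetition count


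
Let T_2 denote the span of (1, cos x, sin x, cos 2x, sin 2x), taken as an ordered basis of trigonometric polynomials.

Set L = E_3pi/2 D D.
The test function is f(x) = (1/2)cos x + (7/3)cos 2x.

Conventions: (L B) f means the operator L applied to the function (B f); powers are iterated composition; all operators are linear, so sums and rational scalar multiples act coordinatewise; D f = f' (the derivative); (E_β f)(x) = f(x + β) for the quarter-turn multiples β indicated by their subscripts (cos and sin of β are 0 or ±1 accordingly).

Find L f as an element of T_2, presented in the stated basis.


g(x) = -(1/2)sin x + (28/3)cos 2x

D f = -(1/2)sin x - (14/3)sin 2x
D D f = -(1/2)cos x - (28/3)cos 2x
E_3pi/2 D D f = -(1/2)sin x + (28/3)cos 2x


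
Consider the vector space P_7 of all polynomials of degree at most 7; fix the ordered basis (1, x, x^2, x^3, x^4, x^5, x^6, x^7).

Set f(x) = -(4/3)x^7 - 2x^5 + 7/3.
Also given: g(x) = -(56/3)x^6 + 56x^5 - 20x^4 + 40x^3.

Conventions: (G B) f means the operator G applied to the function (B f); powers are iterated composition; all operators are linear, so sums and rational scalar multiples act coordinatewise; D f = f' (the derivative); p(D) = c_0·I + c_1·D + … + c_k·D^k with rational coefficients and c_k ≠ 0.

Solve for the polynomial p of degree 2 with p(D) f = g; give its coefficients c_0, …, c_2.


D^0 f = -(4/3)x^7 - 2x^5 + 7/3
D^1 f = -(28/3)x^6 - 10x^4
D^2 f = -56x^5 - 40x^3
matching coefficients of g against c_0 f + c_1 Df + … from the top degree down determines the c_i
solution: c_0 = 0, c_1 = 2, c_2 = -1

p(D) = 2·D − D^2, i.e. c_0 = 0, c_1 = 2, c_2 = -1


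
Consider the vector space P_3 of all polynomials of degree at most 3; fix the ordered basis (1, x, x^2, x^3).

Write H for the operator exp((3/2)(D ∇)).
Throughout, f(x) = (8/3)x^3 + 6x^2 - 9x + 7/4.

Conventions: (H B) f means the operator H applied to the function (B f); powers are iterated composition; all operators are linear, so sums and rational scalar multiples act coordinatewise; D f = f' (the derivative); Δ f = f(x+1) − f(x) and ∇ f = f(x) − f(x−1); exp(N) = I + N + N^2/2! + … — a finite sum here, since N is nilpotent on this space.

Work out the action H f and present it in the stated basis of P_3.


order-1 term: 24x + 6
the series for exp((3/2)(D ∇)) f terminates at order 1
exp((3/2)(D ∇)) f = (8/3)x^3 + 6x^2 + 15x + 31/4

the result is g(x) = (8/3)x^3 + 6x^2 + 15x + 31/4


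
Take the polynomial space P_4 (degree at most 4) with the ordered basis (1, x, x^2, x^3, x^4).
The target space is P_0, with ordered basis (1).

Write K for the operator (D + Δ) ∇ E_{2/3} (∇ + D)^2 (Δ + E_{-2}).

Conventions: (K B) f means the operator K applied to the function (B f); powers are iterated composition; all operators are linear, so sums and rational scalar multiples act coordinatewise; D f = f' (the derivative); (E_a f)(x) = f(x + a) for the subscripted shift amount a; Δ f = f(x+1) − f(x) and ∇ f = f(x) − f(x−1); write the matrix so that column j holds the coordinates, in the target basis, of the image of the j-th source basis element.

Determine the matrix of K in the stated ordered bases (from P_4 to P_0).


the matrix is [[0, 0, 0, 0, 192]] (rows listed top to bottom)

image of 1: 0
image of x: 0
image of x^2: 0
image of x^3: 0
image of x^4: 192
each image's coordinates form column j of the matrix


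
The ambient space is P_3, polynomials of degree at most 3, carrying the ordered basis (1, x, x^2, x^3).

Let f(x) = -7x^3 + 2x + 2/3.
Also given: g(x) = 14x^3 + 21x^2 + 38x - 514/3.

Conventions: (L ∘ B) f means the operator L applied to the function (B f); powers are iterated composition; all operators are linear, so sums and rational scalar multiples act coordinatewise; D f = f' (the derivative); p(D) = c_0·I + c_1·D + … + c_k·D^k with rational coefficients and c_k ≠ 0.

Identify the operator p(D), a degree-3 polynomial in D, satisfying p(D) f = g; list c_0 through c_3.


p(D) = -2·I − D − D^2 + 4·D^3, i.e. c_0 = -2, c_1 = -1, c_2 = -1, c_3 = 4

D^0 f = -7x^3 + 2x + 2/3
D^1 f = -21x^2 + 2
D^2 f = -42x
D^3 f = -42
matching coefficients of g against c_0 f + c_1 Df + … from the top degree down determines the c_i
solution: c_0 = -2, c_1 = -1, c_2 = -1, c_3 = 4


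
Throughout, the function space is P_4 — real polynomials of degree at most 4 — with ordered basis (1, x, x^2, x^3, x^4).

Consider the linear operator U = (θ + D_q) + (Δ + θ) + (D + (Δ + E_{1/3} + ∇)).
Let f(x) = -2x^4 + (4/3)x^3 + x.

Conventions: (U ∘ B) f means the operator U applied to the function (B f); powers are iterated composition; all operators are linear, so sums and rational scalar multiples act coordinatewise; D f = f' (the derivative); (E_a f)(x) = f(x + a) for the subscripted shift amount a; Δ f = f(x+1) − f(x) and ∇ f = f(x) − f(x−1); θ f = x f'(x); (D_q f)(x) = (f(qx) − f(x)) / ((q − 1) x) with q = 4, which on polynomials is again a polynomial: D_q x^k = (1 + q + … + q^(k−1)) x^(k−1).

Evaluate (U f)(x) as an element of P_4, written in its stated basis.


θ f = -8x^4 + 4x^3 + x
D_q f = -170x^3 + 28x^2 + 1
(θ + D_q) f = -8x^4 - 166x^3 + 28x^2 + x + 1
Δ f = -8x^3 - 8x^2 - 4x + 1/3
θ f = -8x^4 + 4x^3 + x
(Δ + θ) f = -8x^4 - 4x^3 - 8x^2 - 3x + 1/3
D f = -8x^3 + 4x^2 + 1
Δ f = -8x^3 - 8x^2 - 4x + 1/3
E_{1/3} f = -2x^4 - (4/3)x^3 + (31/27)x + 29/81
∇ f = -8x^3 + 16x^2 - 12x + 13/3
(Δ + E_{1/3} + ∇) f = -2x^4 - (52/3)x^3 + 8x^2 - (401/27)x + 407/81
(D + (Δ + E_{1/3} + ∇)) f = -2x^4 - (76/3)x^3 + 12x^2 - (401/27)x + 488/81
((θ + D_q) + (Δ + θ) + (D + (Δ + E_{1/3} + ∇))) f = -18x^4 - (586/3)x^3 + 32x^2 - (455/27)x + 596/81

g(x) = -18x^4 - (586/3)x^3 + 32x^2 - (455/27)x + 596/81


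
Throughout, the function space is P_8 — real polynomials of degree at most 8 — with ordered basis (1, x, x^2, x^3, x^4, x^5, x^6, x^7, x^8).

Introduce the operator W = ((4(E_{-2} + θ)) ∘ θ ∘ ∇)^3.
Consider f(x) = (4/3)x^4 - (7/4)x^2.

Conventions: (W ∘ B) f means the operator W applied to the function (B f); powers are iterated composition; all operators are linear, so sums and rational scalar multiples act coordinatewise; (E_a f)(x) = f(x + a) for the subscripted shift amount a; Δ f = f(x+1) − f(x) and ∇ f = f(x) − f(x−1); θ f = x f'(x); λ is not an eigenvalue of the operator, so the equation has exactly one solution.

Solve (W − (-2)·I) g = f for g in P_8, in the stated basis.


the result is g(x) = (2/3)x^4 - (7/8)x^2 - 73728x + 73728

write g with unknown coordinates in the stated basis and equate coefficients in (W − (-2)·I) g = f
solving from the highest basis element down gives g = (2/3)x^4 - (7/8)x^2 - 73728x + 73728
check: W g = 147456x - 147456
so W g − (-2)·g = (4/3)x^4 - (7/4)x^2 = f ✓


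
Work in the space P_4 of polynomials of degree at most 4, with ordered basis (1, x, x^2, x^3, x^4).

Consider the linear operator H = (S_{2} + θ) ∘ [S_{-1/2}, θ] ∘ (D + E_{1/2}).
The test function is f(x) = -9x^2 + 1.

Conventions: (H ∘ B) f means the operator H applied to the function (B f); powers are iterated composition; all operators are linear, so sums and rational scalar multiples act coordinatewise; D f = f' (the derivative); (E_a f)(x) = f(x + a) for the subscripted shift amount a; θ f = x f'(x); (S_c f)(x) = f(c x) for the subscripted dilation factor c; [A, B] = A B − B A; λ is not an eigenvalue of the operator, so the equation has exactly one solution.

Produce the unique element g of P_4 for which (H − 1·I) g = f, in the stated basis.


the image equals g(x) = 9x^2 - 1

write g with unknown coordinates in the stated basis and equate coefficients in (H − 1·I) g = f
solving from the highest basis element down gives g = 9x^2 - 1
check: H g = 0
so H g − 1·g = -9x^2 + 1 = f ✓


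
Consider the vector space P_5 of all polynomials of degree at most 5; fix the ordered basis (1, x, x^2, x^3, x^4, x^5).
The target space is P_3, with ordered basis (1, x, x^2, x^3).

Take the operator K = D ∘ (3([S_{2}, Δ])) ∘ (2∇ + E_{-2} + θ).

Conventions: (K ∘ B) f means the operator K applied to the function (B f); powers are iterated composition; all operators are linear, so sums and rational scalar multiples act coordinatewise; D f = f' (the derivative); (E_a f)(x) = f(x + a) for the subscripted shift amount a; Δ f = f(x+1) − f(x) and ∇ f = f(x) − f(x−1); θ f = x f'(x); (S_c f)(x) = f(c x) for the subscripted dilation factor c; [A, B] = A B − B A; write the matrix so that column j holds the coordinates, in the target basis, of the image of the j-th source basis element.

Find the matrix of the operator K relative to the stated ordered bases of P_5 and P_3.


the matrix is [[0, 0, -36, -216, -984, -3060]; [0, 0, 0, -288, -2160, -11520]; [0, 0, 0, 0, -1440, -12960]; [0, 0, 0, 0, 0, -5760]] (rows listed top to bottom)

image of 1: 0
image of x: 0
image of x^2: -36
image of x^3: -288x - 216
image of x^4: -1440x^2 - 2160x - 984
image of x^5: -5760x^3 - 12960x^2 - 11520x - 3060
each image's coordinates form column j of the matrix


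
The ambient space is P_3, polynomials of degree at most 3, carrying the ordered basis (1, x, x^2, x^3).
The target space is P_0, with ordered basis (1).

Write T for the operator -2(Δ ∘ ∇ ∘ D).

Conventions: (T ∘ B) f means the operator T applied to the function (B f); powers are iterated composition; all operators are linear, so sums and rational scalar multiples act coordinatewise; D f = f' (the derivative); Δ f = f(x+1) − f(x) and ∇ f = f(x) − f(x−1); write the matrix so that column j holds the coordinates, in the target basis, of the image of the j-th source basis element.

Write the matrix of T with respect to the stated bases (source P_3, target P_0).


image of 1: 0
image of x: 0
image of x^2: 0
image of x^3: -12
each image's coordinates form column j of the matrix

the matrix is [[0, 0, 0, -12]] (rows listed top to bottom)


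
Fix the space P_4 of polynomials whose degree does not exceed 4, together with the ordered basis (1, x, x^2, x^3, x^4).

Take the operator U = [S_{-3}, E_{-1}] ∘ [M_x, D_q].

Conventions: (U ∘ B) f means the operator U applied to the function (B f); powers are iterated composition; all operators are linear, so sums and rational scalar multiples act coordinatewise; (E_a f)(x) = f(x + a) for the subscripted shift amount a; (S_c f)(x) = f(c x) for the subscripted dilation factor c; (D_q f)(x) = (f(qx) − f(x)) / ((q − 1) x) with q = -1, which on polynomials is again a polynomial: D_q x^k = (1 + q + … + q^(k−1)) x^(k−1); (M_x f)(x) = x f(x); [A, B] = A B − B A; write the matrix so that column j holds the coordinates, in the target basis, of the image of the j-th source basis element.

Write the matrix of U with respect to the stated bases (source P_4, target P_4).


image of 1: 0
image of x: -4
image of x^2: -24x + 8
image of x^3: -108x^2 + 72x - 28
image of x^4: -432x^3 + 432x^2 - 336x + 80
each image's coordinates form column j of the matrix

the matrix is [[0, -4, 8, -28, 80]; [0, 0, -24, 72, -336]; [0, 0, 0, -108, 432]; [0, 0, 0, 0, -432]; [0, 0, 0, 0, 0]] (rows listed top to bottom)


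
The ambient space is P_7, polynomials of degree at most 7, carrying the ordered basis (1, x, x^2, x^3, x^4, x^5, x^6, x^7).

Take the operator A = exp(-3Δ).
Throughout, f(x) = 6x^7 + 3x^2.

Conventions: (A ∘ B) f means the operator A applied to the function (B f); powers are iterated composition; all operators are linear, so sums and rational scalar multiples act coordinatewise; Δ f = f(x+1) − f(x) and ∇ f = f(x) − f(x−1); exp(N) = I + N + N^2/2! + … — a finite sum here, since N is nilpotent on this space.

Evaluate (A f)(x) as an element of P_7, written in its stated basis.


the result is g(x) = 6x^7 - 126x^6 + 756x^5 - 630x^4 - 4410x^3 + 3027x^2 + 8172x - 648

order-1 term: -126x^6 - 378x^5 - 630x^4 - 630x^3 - 378x^2 - 144x - 27
order-2 term: 1134x^5 + 5670x^4 + 13230x^3 + 17010x^2 + 11718x + 3429
order-3 term: -5670x^4 - 34020x^3 - 85050x^2 - 102060x - 48762
order-4 term: 17010x^3 + 102060x^2 + 221130x + 170100
order-5 term: -30618x^2 - 153090x - 204120
order-6 term: 30618x + 91854
order-7 term: -13122
the series for exp(-3Δ) f terminates at order 7
exp(-3Δ) f = 6x^7 - 126x^6 + 756x^5 - 630x^4 - 4410x^3 + 3027x^2 + 8172x - 648


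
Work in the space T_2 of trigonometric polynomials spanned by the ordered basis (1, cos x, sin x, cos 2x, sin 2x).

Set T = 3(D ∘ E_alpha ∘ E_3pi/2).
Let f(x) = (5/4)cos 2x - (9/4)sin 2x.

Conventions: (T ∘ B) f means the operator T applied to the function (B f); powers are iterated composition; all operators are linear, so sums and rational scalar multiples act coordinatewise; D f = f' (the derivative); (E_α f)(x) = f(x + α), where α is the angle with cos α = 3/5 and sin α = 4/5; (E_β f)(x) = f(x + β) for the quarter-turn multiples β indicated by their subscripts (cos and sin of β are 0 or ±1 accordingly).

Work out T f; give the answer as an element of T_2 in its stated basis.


E_3pi/2 f = -(5/4)cos 2x + (9/4)sin 2x
E_alpha E_3pi/2 f = (251/100)cos 2x + (57/100)sin 2x
D E_alpha E_3pi/2 f = (57/50)cos 2x - (251/50)sin 2x
(3(D ∘ E_alpha ∘ E_3pi/2)) f = (171/50)cos 2x - (753/50)sin 2x

g(x) = (171/50)cos 2x - (753/50)sin 2x


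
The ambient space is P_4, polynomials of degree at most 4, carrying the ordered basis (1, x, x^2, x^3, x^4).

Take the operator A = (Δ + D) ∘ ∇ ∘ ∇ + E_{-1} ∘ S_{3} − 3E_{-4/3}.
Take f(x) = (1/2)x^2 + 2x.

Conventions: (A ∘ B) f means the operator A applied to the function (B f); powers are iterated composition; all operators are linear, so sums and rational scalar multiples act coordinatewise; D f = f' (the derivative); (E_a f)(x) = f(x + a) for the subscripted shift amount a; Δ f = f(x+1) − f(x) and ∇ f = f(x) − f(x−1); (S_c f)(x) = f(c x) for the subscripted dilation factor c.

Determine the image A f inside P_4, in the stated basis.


the result is g(x) = 3x^2 - 5x + 23/6

∇ f = x + 3/2
∇ ∇ f = 1
Δ (∇ ∘ ∇) f = 0
D (∇ ∘ ∇) f = 0
(Δ + D) (∇ ∘ ∇) f = 0
S_{3} f = (9/2)x^2 + 6x
E_{-1} S_{3} f = (9/2)x^2 - 3x - 3/2
E_{-4/3} f = (1/2)x^2 + (2/3)x - 16/9
(-3E_{-4/3}) f = -(3/2)x^2 - 2x + 16/3
((Δ + D) ∘ ∇ ∘ ∇ + E_{-1} ∘ S_{3} − 3E_{-4/3}) f = 3x^2 - 5x + 23/6


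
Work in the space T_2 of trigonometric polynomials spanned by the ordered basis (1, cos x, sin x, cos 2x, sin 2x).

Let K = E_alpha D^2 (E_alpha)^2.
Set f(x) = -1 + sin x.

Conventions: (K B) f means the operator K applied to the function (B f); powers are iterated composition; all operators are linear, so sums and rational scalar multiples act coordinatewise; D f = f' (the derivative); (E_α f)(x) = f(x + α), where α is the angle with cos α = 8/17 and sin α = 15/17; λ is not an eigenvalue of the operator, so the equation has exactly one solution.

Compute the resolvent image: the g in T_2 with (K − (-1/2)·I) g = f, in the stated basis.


the image equals g(x) = -2 - (1980/44117)cos x + (29378/44117)sin x

write g with unknown coordinates in the stated basis and equate coefficients in (K − (-1/2)·I) g = f
solving from the highest basis element down gives g = -2 - (1980/44117)cos x + (29378/44117)sin x
check: K g = (990/44117)cos x + (29428/44117)sin x
so K g − (-1/2)·g = -1 + sin x = f ✓


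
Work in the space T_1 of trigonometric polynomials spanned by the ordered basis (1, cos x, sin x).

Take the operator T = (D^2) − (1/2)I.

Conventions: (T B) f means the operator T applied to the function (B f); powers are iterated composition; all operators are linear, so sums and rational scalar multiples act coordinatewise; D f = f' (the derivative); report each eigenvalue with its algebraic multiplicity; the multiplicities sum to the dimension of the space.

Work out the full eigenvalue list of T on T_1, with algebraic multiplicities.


λ = -3/2 (multiplicity 2), λ = -1/2 (multiplicity 1)

image of 1: -1/2
image of cos x: -(3/2)cos x
image of sin x: -(3/2)sin x
the matrix is diagonal; its diagonal is (-1/2, -3/2, -3/2)
for a triangular matrix the eigenvalues are the diagonal entries, with algebraic multiplicity their repetition count


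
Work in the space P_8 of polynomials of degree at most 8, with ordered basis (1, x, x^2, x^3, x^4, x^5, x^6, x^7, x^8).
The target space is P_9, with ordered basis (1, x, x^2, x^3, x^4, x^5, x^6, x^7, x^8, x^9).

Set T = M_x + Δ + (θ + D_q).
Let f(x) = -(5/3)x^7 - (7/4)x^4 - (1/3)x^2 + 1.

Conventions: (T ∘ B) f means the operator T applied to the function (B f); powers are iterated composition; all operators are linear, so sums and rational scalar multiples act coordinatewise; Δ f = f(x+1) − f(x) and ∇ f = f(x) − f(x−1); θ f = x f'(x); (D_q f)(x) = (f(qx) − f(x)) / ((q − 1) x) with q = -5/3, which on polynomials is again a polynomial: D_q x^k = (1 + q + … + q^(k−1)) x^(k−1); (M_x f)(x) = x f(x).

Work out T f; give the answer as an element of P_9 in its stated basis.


M_x f = -(5/3)x^8 - (7/4)x^5 - (1/3)x^3 + x
Δ f = -(35/3)x^6 - 35x^5 - (175/3)x^4 - (196/3)x^3 - (91/2)x^2 - (58/3)x - 15/4
θ f = -(35/3)x^7 - 7x^4 - (2/3)x^2
D_q f = -(50195/2187)x^6 + (119/27)x^3 + (2/9)x
(θ + D_q) f = -(35/3)x^7 - (50195/2187)x^6 - 7x^4 + (119/27)x^3 - (2/3)x^2 + (2/9)x
(M_x + Δ + (θ + D_q)) f = -(5/3)x^8 - (35/3)x^7 - (75710/2187)x^6 - (147/4)x^5 - (196/3)x^4 - (1654/27)x^3 - (277/6)x^2 - (163/9)x - 15/4

the image equals g(x) = -(5/3)x^8 - (35/3)x^7 - (75710/2187)x^6 - (147/4)x^5 - (196/3)x^4 - (1654/27)x^3 - (277/6)x^2 - (163/9)x - 15/4


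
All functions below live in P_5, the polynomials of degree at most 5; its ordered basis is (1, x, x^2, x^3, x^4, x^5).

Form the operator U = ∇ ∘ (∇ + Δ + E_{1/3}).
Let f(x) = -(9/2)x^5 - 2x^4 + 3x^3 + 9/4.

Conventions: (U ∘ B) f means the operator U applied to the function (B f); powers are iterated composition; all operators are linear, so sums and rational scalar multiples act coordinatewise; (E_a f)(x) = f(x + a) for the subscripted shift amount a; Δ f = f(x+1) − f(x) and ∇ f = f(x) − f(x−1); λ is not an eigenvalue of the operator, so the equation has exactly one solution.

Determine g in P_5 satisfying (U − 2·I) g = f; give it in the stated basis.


write g with unknown coordinates in the stated basis and equate coefficients in (U − 2·I) g = f
solving from the highest basis element down gives g = (9/4)x^5 + (53/8)x^4 + 53x^3 + (709/8)x^2 + 394x + 49027/216
check: U g = (45/4)x^4 + 109x^3 + (709/4)x^2 + 788x + 24635/54
so U g − 2·g = -(9/2)x^5 - 2x^4 + 3x^3 + 9/4 = f ✓

g(x) = (9/4)x^5 + (53/8)x^4 + 53x^3 + (709/8)x^2 + 394x + 49027/216


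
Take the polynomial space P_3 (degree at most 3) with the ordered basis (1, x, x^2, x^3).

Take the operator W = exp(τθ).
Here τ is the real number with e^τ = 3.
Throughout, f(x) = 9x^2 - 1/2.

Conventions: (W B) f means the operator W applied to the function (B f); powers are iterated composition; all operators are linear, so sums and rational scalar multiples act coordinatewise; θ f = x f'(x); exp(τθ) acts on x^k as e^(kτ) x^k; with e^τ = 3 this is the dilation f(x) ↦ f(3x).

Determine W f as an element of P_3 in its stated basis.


exp(τθ) x^k = e^(kτ) x^k; with e^τ = 3 this sends x^k to 3^k x^k
x^2 ↦ 9 x^2
applying this coordinatewise to f: exp(τθ) f = 81x^2 - 1/2

the result is g(x) = 81x^2 - 1/2


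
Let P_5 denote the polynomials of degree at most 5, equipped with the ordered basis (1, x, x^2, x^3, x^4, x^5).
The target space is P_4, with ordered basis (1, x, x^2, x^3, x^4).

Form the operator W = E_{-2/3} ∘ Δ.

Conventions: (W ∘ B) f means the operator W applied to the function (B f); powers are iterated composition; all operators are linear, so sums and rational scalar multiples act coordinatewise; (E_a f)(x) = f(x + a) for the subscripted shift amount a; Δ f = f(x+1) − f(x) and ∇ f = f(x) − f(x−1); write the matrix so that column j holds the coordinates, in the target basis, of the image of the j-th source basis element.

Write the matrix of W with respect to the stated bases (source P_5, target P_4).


the matrix is [[0, 1, -1/3, 1/3, -5/27, 11/81]; [0, 0, 2, -1, 4/3, -25/27]; [0, 0, 0, 3, -2, 10/3]; [0, 0, 0, 0, 4, -10/3]; [0, 0, 0, 0, 0, 5]] (rows listed top to bottom)

image of 1: 0
image of x: 1
image of x^2: 2x - 1/3
image of x^3: 3x^2 - x + 1/3
image of x^4: 4x^3 - 2x^2 + (4/3)x - 5/27
image of x^5: 5x^4 - (10/3)x^3 + (10/3)x^2 - (25/27)x + 11/81
each image's coordinates form column j of the matrix


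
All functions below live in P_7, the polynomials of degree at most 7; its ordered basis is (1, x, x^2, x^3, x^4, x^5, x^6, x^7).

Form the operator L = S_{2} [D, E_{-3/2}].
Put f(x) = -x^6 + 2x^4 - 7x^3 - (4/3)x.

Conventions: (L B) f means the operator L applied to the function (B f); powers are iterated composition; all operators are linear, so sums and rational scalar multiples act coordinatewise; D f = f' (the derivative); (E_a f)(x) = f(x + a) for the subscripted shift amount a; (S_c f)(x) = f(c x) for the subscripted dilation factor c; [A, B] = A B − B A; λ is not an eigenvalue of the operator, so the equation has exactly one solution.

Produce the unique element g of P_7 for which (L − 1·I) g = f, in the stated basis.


the image equals g(x) = x^6 - 2x^4 + 7x^3 + (4/3)x

write g with unknown coordinates in the stated basis and equate coefficients in (L − 1·I) g = f
solving from the highest basis element down gives g = x^6 - 2x^4 + 7x^3 + (4/3)x
check: L g = 0
so L g − 1·g = -x^6 + 2x^4 - 7x^3 - (4/3)x = f ✓


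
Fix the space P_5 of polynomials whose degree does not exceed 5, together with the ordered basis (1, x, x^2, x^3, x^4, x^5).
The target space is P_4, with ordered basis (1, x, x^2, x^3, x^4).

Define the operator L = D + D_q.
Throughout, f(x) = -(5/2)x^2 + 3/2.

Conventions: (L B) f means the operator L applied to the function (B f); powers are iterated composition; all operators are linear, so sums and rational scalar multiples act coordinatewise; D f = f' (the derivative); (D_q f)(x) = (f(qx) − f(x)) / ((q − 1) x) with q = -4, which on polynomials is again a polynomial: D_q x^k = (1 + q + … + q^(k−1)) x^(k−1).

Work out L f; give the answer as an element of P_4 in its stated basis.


the result is g(x) = (5/2)x

D f = -5x
D_q f = (15/2)x
(D + D_q) f = (5/2)x


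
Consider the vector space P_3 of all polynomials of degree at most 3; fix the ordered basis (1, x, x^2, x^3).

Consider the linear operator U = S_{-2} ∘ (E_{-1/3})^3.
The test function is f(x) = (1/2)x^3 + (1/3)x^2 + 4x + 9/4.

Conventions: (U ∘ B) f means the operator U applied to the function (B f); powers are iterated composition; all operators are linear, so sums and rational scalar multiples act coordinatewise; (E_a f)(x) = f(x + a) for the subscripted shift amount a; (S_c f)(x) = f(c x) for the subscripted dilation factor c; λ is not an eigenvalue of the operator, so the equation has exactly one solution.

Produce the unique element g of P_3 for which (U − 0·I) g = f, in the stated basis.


write g with unknown coordinates in the stated basis and equate coefficients in (U − 0·I) g = f
solving from the highest basis element down gives g = -(1/16)x^3 - (5/48)x^2 - (97/48)x + 13/48
check: U g = (1/2)x^3 + (1/3)x^2 + 4x + 9/4
so U g − 0·g = (1/2)x^3 + (1/3)x^2 + 4x + 9/4 = f ✓

g(x) = -(1/16)x^3 - (5/48)x^2 - (97/48)x + 13/48


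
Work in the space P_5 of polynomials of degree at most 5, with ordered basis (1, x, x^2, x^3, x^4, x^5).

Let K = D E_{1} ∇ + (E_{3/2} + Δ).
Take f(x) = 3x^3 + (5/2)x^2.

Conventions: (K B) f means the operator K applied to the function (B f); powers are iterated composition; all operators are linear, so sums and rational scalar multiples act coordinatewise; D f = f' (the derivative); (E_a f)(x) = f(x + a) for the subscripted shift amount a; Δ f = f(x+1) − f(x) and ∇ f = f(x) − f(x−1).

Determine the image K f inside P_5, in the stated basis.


g(x) = 3x^3 + 25x^2 + (239/4)x + 141/4

∇ f = 9x^2 - 4x + 1/2
E_{1} ∇ f = 9x^2 + 14x + 11/2
D E_{1} ∇ f = 18x + 14
E_{3/2} f = 3x^3 + 16x^2 + (111/4)x + 63/4
Δ f = 9x^2 + 14x + 11/2
(E_{3/2} + Δ) f = 3x^3 + 25x^2 + (167/4)x + 85/4
(D E_{1} ∇ + (E_{3/2} + Δ)) f = 3x^3 + 25x^2 + (239/4)x + 141/4


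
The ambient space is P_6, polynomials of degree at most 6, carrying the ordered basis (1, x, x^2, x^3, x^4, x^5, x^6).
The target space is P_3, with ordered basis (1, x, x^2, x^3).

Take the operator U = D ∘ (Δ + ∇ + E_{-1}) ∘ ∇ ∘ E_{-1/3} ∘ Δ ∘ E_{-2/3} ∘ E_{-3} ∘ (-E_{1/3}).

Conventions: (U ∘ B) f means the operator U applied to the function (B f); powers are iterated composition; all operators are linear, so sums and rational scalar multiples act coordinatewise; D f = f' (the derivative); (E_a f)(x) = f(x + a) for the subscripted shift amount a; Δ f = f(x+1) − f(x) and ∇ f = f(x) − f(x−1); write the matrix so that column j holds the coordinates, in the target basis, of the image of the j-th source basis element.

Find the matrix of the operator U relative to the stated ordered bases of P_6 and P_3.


the matrix is [[0, 0, 0, -6, 64, -1310/3, 21920/9]; [0, 0, 0, 0, -24, 320, -2620]; [0, 0, 0, 0, 0, -60, 960]; [0, 0, 0, 0, 0, 0, -120]] (rows listed top to bottom)

image of 1: 0
image of x: 0
image of x^2: 0
image of x^3: -6
image of x^4: -24x + 64
image of x^5: -60x^2 + 320x - 1310/3
image of x^6: -120x^3 + 960x^2 - 2620x + 21920/9
each image's coordinates form column j of the matrix


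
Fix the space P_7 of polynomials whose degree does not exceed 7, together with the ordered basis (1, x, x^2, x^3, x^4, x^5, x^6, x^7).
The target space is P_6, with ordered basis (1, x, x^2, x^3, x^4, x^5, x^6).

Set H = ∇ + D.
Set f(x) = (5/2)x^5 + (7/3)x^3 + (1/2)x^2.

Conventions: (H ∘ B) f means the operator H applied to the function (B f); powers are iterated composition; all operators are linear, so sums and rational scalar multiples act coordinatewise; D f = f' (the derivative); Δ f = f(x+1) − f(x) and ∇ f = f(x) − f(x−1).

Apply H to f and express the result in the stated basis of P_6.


∇ f = (25/2)x^4 - 25x^3 + 32x^2 - (37/2)x + 13/3
D f = (25/2)x^4 + 7x^2 + x
(∇ + D) f = 25x^4 - 25x^3 + 39x^2 - (35/2)x + 13/3

the image equals g(x) = 25x^4 - 25x^3 + 39x^2 - (35/2)x + 13/3


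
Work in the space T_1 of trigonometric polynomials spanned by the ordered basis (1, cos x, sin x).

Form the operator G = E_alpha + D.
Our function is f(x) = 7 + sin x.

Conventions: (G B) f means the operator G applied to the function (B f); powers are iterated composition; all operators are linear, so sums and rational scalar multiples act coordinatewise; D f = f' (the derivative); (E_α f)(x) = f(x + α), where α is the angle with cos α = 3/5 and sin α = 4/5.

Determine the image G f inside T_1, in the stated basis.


E_alpha f = 7 + (4/5)cos x + (3/5)sin x
D f = cos x
(E_alpha + D) f = 7 + (9/5)cos x + (3/5)sin x

the result is g(x) = 7 + (9/5)cos x + (3/5)sin x
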